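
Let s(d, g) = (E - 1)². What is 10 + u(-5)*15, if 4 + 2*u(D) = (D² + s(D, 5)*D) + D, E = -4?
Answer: -1615/2 ≈ -807.50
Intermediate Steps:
s(d, g) = 25 (s(d, g) = (-4 - 1)² = (-5)² = 25)
u(D) = -2 + D²/2 + 13*D (u(D) = -2 + ((D² + 25*D) + D)/2 = -2 + (D² + 26*D)/2 = -2 + (D²/2 + 13*D) = -2 + D²/2 + 13*D)
10 + u(-5)*15 = 10 + (-2 + (½)*(-5)² + 13*(-5))*15 = 10 + (-2 + (½)*25 - 65)*15 = 10 + (-2 + 25/2 - 65)*15 = 10 - 109/2*15 = 10 - 1635/2 = -1615/2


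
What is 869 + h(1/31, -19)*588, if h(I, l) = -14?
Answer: -7363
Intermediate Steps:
869 + h(1/31, -19)*588 = 869 - 14*588 = 869 - 8232 = -7363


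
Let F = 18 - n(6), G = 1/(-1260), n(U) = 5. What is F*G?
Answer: -13/1260 ≈ -0.010317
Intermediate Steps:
G = -1/1260 ≈ -0.00079365
F = 13 (F = 18 - 1*5 = 18 - 5 = 13)
F*G = 13*(-1/1260) = -13/1260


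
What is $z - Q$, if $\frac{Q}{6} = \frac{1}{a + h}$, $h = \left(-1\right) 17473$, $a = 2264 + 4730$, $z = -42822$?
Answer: $- \frac{149577244}{3493} \approx -42822.0$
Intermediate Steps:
$a = 6994$
$h = -17473$
$Q = - \frac{2}{3493}$ ($Q = \frac{6}{6994 - 17473} = \frac{6}{-10479} = 6 \left(- \frac{1}{10479}\right) = - \frac{2}{3493} \approx -0.00057257$)
$z - Q = -42822 - - \frac{2}{3493} = -42822 + \frac{2}{3493} = - \frac{149577244}{3493}$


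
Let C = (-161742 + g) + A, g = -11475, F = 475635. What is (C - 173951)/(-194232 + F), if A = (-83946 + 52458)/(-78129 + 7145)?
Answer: -3080417728/2496888819 ≈ -1.2337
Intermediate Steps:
A = 3936/8873 (A = -31488/(-70984) = -31488*(-1/70984) = 3936/8873 ≈ 0.44359)
C = -1536950505/8873 (C = (-161742 - 11475) + 3936/8873 = -173217 + 3936/8873 = -1536950505/8873 ≈ -1.7322e+5)
(C - 173951)/(-194232 + F) = (-1536950505/8873 - 173951)/(-194232 + 475635) = -3080417728/8873/281403 = -3080417728/8873*1/281403 = -3080417728/2496888819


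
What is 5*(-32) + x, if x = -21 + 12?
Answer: -169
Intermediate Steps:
x = -9
5*(-32) + x = 5*(-32) - 9 = -160 - 9 = -169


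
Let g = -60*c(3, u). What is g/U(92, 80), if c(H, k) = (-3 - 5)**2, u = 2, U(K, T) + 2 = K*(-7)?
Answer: 1920/323 ≈ 5.9443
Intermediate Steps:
U(K, T) = -2 - 7*K (U(K, T) = -2 + K*(-7) = -2 - 7*K)
c(H, k) = 64 (c(H, k) = (-8)**2 = 64)
g = -3840 (g = -60*64 = -3840)
g/U(92, 80) = -3840/(-2 - 7*92) = -3840/(-2 - 644) = -3840/(-646) = -3840*(-1/646) = 1920/323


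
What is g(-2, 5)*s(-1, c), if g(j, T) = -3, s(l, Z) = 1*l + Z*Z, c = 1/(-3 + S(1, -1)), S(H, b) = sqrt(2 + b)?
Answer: 9/4 ≈ 2.2500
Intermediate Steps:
c = -1/2 (c = 1/(-3 + sqrt(2 - 1)) = 1/(-3 + sqrt(1)) = 1/(-3 + 1) = 1/(-2) = -1/2 ≈ -0.50000)
s(l, Z) = l + Z**2
g(-2, 5)*s(-1, c) = -3*(-1 + (-1/2)**2) = -3*(-1 + 1/4) = -3*(-3/4) = 9/4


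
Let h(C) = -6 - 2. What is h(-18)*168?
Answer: -1344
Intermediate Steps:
h(C) = -8
h(-18)*168 = -8*168 = -1344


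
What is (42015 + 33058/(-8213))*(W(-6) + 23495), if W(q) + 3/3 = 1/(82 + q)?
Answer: 616077549239665/624188 ≈ 9.8701e+8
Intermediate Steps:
W(q) = -1 + 1/(82 + q)
(42015 + 33058/(-8213))*(W(-6) + 23495) = (42015 + 33058/(-8213))*((-81 - 1*(-6))/(82 - 6) + 23495) = (42015 + 33058*(-1/8213))*((-81 + 6)/76 + 23495) = (42015 - 33058/8213)*((1/76)*(-75) + 23495) = 345036137*(-75/76 + 23495)/8213 = (345036137/8213)*(1785545/76) = 616077549239665/624188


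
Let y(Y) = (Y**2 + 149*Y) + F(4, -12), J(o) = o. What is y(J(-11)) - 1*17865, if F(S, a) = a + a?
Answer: -19407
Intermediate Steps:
F(S, a) = 2*a
y(Y) = -24 + Y**2 + 149*Y (y(Y) = (Y**2 + 149*Y) + 2*(-12) = (Y**2 + 149*Y) - 24 = -24 + Y**2 + 149*Y)
y(J(-11)) - 1*17865 = (-24 + (-11)**2 + 149*(-11)) - 1*17865 = (-24 + 121 - 1639) - 17865 = -1542 - 17865 = -19407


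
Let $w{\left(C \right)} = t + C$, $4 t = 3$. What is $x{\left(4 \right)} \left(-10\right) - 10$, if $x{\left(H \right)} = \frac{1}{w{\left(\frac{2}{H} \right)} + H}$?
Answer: $- \frac{250}{21} \approx -11.905$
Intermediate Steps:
$t = \frac{3}{4}$ ($t = \frac{1}{4} \cdot 3 = \frac{3}{4} \approx 0.75$)
$w{\left(C \right)} = \frac{3}{4} + C$
$x{\left(H \right)} = \frac{1}{\frac{3}{4} + H + \frac{2}{H}}$ ($x{\left(H \right)} = \frac{1}{\left(\frac{3}{4} + \frac{2}{H}\right) + H} = \frac{1}{\frac{3}{4} + H + \frac{2}{H}}$)
$x{\left(4 \right)} \left(-10\right) - 10 = 4 \cdot 4 \frac{1}{8 + 3 \cdot 4 + 4 \cdot 4^{2}} \left(-10\right) - 10 = 4 \cdot 4 \frac{1}{8 + 12 + 4 \cdot 16} \left(-10\right) - 10 = 4 \cdot 4 \frac{1}{8 + 12 + 64} \left(-10\right) - 10 = 4 \cdot 4 \cdot \frac{1}{84} \left(-10\right) - 10 = \frac{4}{21} \left(-10\right) - 10 = - \frac{40}{21} - 10 = - \frac{250}{21}$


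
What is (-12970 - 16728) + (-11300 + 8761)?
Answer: -32237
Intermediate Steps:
(-12970 - 16728) + (-11300 + 8761) = -29698 - 2539 = -32237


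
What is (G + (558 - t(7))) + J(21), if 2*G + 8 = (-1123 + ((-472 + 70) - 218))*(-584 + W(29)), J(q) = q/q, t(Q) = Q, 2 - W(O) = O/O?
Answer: 1017265/2 ≈ 5.0863e+5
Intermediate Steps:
W(O) = 1 (W(O) = 2 - O/O = 2 - 1*1 = 2 - 1 = 1)
J(q) = 1
G = 1016161/2 (G = -4 + ((-1123 + ((-472 + 70) - 218))*(-584 + 1))/2 = -4 + ((-1123 + (-402 - 218))*(-583))/2 = -4 + ((-1123 - 620)*(-583))/2 = -4 + (-1743*(-583))/2 = -4 + (1/2)*1016169 = -4 + 1016169/2 = 1016161/2 ≈ 5.0808e+5)
(G + (558 - t(7))) + J(21) = (1016161/2 + (558 - 1*7)) + 1 = (1016161/2 + (558 - 7)) + 1 = (1016161/2 + 551) + 1 = 1017263/2 + 1 = 1017265/2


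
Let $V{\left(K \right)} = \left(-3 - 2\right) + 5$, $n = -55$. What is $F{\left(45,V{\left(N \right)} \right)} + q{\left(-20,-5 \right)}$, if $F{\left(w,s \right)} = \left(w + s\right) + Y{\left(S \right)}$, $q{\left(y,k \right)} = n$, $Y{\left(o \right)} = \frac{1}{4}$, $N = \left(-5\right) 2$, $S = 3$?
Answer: $- \frac{39}{4} \approx -9.75$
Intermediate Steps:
$N = -10$
$Y{\left(o \right)} = \frac{1}{4}$
$V{\left(K \right)} = 0$ ($V{\left(K \right)} = -5 + 5 = 0$)
$q{\left(y,k \right)} = -55$
$F{\left(w,s \right)} = \frac{1}{4} + s + w$ ($F{\left(w,s \right)} = \left(w + s\right) + \frac{1}{4} = \left(s + w\right) + \frac{1}{4} = \frac{1}{4} + s + w$)
$F{\left(45,V{\left(N \right)} \right)} + q{\left(-20,-5 \right)} = \left(\frac{1}{4} + 0 + 45\right) - 55 = \frac{181}{4} - 55 = - \frac{39}{4}$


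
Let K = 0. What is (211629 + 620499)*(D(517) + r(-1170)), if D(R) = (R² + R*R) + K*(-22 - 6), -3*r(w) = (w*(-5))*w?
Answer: 2343337353984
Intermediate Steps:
r(w) = 5*w²/3 (r(w) = -w*(-5)*w/3 = -(-5*w)*w/3 = -(-5)*w²/3 = 5*w²/3)
D(R) = 2*R² (D(R) = (R² + R*R) + 0*(-22 - 6) = (R² + R²) + 0*(-28) = 2*R² + 0 = 2*R²)
(211629 + 620499)*(D(517) + r(-1170)) = (211629 + 620499)*(2*517² + (5/3)*(-1170)²) = 832128*(2*267289 + (5/3)*1368900) = 832128*(534578 + 2281500) = 832128*2816078 = 2343337353984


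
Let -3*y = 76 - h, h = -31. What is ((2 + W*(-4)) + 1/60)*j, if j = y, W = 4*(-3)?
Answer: -321107/180 ≈ -1783.9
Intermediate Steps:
y = -107/3 (y = -(76 - 1*(-31))/3 = -(76 + 31)/3 = -⅓*107 = -107/3 ≈ -35.667)
W = -12
j = -107/3 ≈ -35.667
((2 + W*(-4)) + 1/60)*j = ((2 - 12*(-4)) + 1/60)*(-107/3) = ((2 + 48) + 1/60)*(-107/3) = (50 + 1/60)*(-107/3) = (3001/60)*(-107/3) = -321107/180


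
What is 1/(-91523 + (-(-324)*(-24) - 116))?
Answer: -1/99415 ≈ -1.0059e-5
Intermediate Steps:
1/(-91523 + (-(-324)*(-24) - 116)) = 1/(-91523 + (-108*72 - 116)) = 1/(-91523 + (-7776 - 116)) = 1/(-91523 - 7892) = 1/(-99415) = -1/99415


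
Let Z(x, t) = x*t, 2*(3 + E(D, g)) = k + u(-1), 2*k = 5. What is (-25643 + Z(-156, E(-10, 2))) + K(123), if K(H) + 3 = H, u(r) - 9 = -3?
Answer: -25718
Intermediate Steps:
k = 5/2 (k = (1/2)*5 = 5/2 ≈ 2.5000)
u(r) = 6 (u(r) = 9 - 3 = 6)
E(D, g) = 5/4 (E(D, g) = -3 + (5/2 + 6)/2 = -3 + (1/2)*(17/2) = -3 + 17/4 = 5/4)
K(H) = -3 + H
Z(x, t) = t*x
(-25643 + Z(-156, E(-10, 2))) + K(123) = (-25643 + (5/4)*(-156)) + (-3 + 123) = (-25643 - 195) + 120 = -25838 + 120 = -25718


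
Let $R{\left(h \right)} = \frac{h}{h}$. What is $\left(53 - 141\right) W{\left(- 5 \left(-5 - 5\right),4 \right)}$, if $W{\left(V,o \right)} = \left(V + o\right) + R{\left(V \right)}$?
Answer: $-4840$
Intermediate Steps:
$R{\left(h \right)} = 1$
$W{\left(V,o \right)} = 1 + V + o$ ($W{\left(V,o \right)} = \left(V + o\right) + 1 = 1 + V + o$)
$\left(53 - 141\right) W{\left(- 5 \left(-5 - 5\right),4 \right)} = \left(53 - 141\right) \left(1 - 5 \left(-5 - 5\right) + 4\right) = - 88 \left(1 - -50 + 4\right) = - 88 \left(1 + 50 + 4\right) = \left(-88\right) 55 = -4840$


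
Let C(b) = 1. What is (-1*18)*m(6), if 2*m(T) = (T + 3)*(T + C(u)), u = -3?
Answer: -567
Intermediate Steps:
m(T) = (1 + T)*(3 + T)/2 (m(T) = ((T + 3)*(T + 1))/2 = ((3 + T)*(1 + T))/2 = ((1 + T)*(3 + T))/2 = (1 + T)*(3 + T)/2)
(-1*18)*m(6) = (-1*18)*(3/2 + (½)*6² + 2*6) = -18*(3/2 + (½)*36 + 12) = -18*(3/2 + 18 + 12) = -18*63/2 = -567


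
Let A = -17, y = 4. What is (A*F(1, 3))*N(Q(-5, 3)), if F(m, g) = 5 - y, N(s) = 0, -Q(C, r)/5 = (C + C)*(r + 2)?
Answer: 0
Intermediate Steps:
Q(C, r) = -10*C*(2 + r) (Q(C, r) = -5*(C + C)*(r + 2) = -5*2*C*(2 + r) = -10*C*(2 + r))
F(m, g) = 1 (F(m, g) = 5 - 1*4 = 5 - 4 = 1)
(A*F(1, 3))*N(Q(-5, 3)) = -17*1*0 = -17*0 = 0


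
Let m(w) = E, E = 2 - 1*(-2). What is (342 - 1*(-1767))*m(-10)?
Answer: 8436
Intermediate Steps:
E = 4 (E = 2 + 2 = 4)
m(w) = 4
(342 - 1*(-1767))*m(-10) = (342 - 1*(-1767))*4 = (342 + 1767)*4 = 2109*4 = 8436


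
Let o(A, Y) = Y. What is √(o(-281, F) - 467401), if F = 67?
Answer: 3*I*√51926 ≈ 683.62*I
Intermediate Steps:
√(o(-281, F) - 467401) = √(67 - 467401) = √(-467334) = 3*I*√51926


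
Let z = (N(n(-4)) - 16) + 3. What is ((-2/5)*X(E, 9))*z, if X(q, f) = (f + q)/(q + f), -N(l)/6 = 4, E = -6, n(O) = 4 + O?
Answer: 74/5 ≈ 14.800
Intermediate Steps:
N(l) = -24 (N(l) = -6*4 = -24)
X(q, f) = 1 (X(q, f) = (f + q)/(f + q) = 1)
z = -37 (z = (-24 - 16) + 3 = -40 + 3 = -37)
((-2/5)*X(E, 9))*z = (-2/5*1)*(-37) = (-2*⅕*1)*(-37) = -⅖*1*(-37) = -⅖*(-37) = 74/5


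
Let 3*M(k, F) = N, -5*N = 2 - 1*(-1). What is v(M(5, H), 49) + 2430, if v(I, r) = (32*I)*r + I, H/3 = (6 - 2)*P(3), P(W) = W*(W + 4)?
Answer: 10581/5 ≈ 2116.2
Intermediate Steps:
P(W) = W*(4 + W)
N = -⅗ (N = -(2 - 1*(-1))/5 = -(2 + 1)/5 = -⅕*3 = -⅗ ≈ -0.60000)
H = 252 (H = 3*((6 - 2)*(3*(4 + 3))) = 3*(4*(3*7)) = 3*(4*21) = 3*84 = 252)
M(k, F) = -⅕ (M(k, F) = (⅓)*(-⅗) = -⅕)
v(I, r) = I + 32*I*r (v(I, r) = 32*I*r + I = I + 32*I*r)
v(M(5, H), 49) + 2430 = -(1 + 32*49)/5 + 2430 = -(1 + 1568)/5 + 2430 = -⅕*1569 + 2430 = -1569/5 + 2430 = 10581/5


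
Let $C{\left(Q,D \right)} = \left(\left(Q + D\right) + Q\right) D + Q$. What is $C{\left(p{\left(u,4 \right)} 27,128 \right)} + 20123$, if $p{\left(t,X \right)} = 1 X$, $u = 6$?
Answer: $64263$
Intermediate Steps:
$p{\left(t,X \right)} = X$
$C{\left(Q,D \right)} = Q + D \left(D + 2 Q\right)$ ($C{\left(Q,D \right)} = \left(\left(D + Q\right) + Q\right) D + Q = \left(D + 2 Q\right) D + Q = D \left(D + 2 Q\right) + Q = Q + D \left(D + 2 Q\right)$)
$C{\left(p{\left(u,4 \right)} 27,128 \right)} + 20123 = \left(4 \cdot 27 + 128^{2} + 2 \cdot 128 \cdot 4 \cdot 27\right) + 20123 = \left(108 + 16384 + 2 \cdot 128 \cdot 108\right) + 20123 = \left(108 + 16384 + 27648\right) + 20123 = 44140 + 20123 = 64263$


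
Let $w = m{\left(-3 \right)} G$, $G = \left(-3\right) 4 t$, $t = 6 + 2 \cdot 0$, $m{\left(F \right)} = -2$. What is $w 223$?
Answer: $32112$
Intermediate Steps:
$t = 6$ ($t = 6 + 0 = 6$)
$G = -72$ ($G = \left(-3\right) 4 \cdot 6 = \left(-12\right) 6 = -72$)
$w = 144$ ($w = \left(-2\right) \left(-72\right) = 144$)
$w 223 = 144 \cdot 223 = 32112$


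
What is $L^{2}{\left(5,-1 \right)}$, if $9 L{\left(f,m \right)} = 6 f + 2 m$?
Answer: $\frac{784}{81} \approx 9.679$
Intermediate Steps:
$L{\left(f,m \right)} = \frac{2 f}{3} + \frac{2 m}{9}$ ($L{\left(f,m \right)} = \frac{6 f + 2 m}{9} = \frac{2 m + 6 f}{9} = \frac{2 f}{3} + \frac{2 m}{9}$)
$L^{2}{\left(5,-1 \right)} = \left(\frac{2}{3} \cdot 5 + \frac{2}{9} \left(-1\right)\right)^{2} = \left(\frac{10}{3} - \frac{2}{9}\right)^{2} = \left(\frac{28}{9}\right)^{2} = \frac{784}{81}$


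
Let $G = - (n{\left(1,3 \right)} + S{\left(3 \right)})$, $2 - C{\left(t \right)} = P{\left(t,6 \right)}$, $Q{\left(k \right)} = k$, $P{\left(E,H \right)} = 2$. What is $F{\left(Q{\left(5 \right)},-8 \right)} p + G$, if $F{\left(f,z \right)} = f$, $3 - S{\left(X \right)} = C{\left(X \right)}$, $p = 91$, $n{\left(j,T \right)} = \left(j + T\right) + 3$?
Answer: $445$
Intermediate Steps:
$n{\left(j,T \right)} = 3 + T + j$ ($n{\left(j,T \right)} = \left(T + j\right) + 3 = 3 + T + j$)
$C{\left(t \right)} = 0$ ($C{\left(t \right)} = 2 - 2 = 0$)
$S{\left(X \right)} = 3$ ($S{\left(X \right)} = 3 - 0 = 3 + 0 = 3$)
$G = -10$ ($G = - (\left(3 + 3 + 1\right) + 3) = - (7 + 3) = \left(-1\right) 10 = -10$)
$F{\left(Q{\left(5 \right)},-8 \right)} p + G = 5 \cdot 91 - 10 = 455 - 10 = 445$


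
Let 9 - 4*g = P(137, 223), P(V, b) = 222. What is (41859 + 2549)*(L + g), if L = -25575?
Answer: -1138099326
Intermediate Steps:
g = -213/4 (g = 9/4 - 1/4*222 = 9/4 - 111/2 = -213/4 ≈ -53.250)
(41859 + 2549)*(L + g) = (41859 + 2549)*(-25575 - 213/4) = 44408*(-102513/4) = -1138099326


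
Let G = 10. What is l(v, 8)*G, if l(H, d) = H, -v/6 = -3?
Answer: 180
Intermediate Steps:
v = 18 (v = -6*(-3) = 18)
l(v, 8)*G = 18*10 = 180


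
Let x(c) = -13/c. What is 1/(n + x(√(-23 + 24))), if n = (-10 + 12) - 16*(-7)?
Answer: 1/101 ≈ 0.0099010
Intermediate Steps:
n = 114 (n = 2 + 112 = 114)
1/(n + x(√(-23 + 24))) = 1/(114 - 13/√(-23 + 24)) = 1/(114 - 13/(√1)) = 1/(114 - 13/1) = 1/(114 - 13*1) = 1/(114 - 13) = 1/101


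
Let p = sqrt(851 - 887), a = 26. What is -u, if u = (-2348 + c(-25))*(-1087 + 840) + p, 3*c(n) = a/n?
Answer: -43503122/75 - 6*I ≈ -5.8004e+5 - 6.0*I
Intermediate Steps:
c(n) = 26/(3*n) (c(n) = (26/n)/3 = 26/(3*n))
p = 6*I (p = sqrt(-36) = 6*I ≈ 6.0*I)
u = 43503122/75 + 6*I (u = (-2348 + (26/3)/(-25))*(-1087 + 840) + 6*I = (-2348 + (26/3)*(-1/25))*(-247) + 6*I = (-2348 - 26/75)*(-247) + 6*I = -176126/75*(-247) + 6*I = 43503122/75 + 6*I ≈ 5.8004e+5 + 6.0*I)
-u = -(43503122/75 + 6*I) = -43503122/75 - 6*I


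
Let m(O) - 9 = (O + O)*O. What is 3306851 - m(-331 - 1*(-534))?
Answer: 3224424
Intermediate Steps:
m(O) = 9 + 2*O² (m(O) = 9 + (O + O)*O = 9 + (2*O)*O = 9 + 2*O²)
3306851 - m(-331 - 1*(-534)) = 3306851 - (9 + 2*(-331 - 1*(-534))²) = 3306851 - (9 + 2*(-331 + 534)²) = 3306851 - (9 + 2*203²) = 3306851 - (9 + 2*41209) = 3306851 - (9 + 82418) = 3306851 - 1*82427 = 3306851 - 82427 = 3224424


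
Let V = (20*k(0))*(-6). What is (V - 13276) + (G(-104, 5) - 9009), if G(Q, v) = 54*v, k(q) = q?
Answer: -22015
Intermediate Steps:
V = 0 (V = (20*0)*(-6) = 0*(-6) = 0)
(V - 13276) + (G(-104, 5) - 9009) = (0 - 13276) + (54*5 - 9009) = -13276 + (270 - 9009) = -13276 - 8739 = -22015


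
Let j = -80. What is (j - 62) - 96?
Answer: -238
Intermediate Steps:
(j - 62) - 96 = (-80 - 62) - 96 = -142 - 96 = -238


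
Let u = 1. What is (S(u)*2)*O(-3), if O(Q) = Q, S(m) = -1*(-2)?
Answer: -12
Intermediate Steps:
S(m) = 2
(S(u)*2)*O(-3) = (2*2)*(-3) = 4*(-3) = -12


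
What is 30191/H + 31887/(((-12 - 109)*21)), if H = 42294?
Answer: -3187753/269346 ≈ -11.835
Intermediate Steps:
30191/H + 31887/(((-12 - 109)*21)) = 30191/42294 + 31887/(((-12 - 109)*21)) = 30191*(1/42294) + 31887/((-121*21)) = 227/318 + 31887/(-2541) = 227/318 + 31887*(-1/2541) = 227/318 - 10629/847 = -3187753/269346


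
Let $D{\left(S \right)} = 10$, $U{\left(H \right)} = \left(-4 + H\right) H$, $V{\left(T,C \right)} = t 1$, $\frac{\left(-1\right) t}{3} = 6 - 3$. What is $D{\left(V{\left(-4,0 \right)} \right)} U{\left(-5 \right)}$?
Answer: $450$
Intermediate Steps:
$t = -9$ ($t = - 3 \left(6 - 3\right) = \left(-3\right) 3 = -9$)
$V{\left(T,C \right)} = -9$ ($V{\left(T,C \right)} = \left(-9\right) 1 = -9$)
$U{\left(H \right)} = H \left(-4 + H\right)$
$D{\left(V{\left(-4,0 \right)} \right)} U{\left(-5 \right)} = 10 \left(- 5 \left(-4 - 5\right)\right) = 10 \left(\left(-5\right) \left(-9\right)\right) = 10 \cdot 45 = 450$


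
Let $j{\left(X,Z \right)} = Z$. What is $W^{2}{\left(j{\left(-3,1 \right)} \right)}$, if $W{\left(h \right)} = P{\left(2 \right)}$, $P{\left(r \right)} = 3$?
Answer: $9$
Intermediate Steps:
$W{\left(h \right)} = 3$
$W^{2}{\left(j{\left(-3,1 \right)} \right)} = 3^{2} = 9$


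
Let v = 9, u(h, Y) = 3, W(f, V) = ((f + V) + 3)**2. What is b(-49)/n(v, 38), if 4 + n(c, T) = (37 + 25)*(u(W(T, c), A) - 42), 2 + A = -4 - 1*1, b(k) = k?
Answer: 7/346 ≈ 0.020231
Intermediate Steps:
W(f, V) = (3 + V + f)**2 (W(f, V) = ((V + f) + 3)**2 = (3 + V + f)**2)
A = -7 (A = -2 + (-4 - 1*1) = -2 + (-4 - 1) = -2 - 5 = -7)
n(c, T) = -2422 (n(c, T) = -4 + (37 + 25)*(3 - 42) = -4 + 62*(-39) = -4 - 2418 = -2422)
b(-49)/n(v, 38) = -49/(-2422) = -49*(-1/2422) = 7/346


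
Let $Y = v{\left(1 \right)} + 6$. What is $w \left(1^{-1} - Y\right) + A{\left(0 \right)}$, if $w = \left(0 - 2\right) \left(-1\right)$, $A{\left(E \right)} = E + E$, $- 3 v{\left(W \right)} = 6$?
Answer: $-6$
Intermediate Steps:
$v{\left(W \right)} = -2$ ($v{\left(W \right)} = \left(- \frac{1}{3}\right) 6 = -2$)
$Y = 4$ ($Y = -2 + 6 = 4$)
$A{\left(E \right)} = 2 E$
$w = 2$ ($w = \left(-2\right) \left(-1\right) = 2$)
$w \left(1^{-1} - Y\right) + A{\left(0 \right)} = 2 \left(1^{-1} - 4\right) + 2 \cdot 0 = 2 \left(1 - 4\right) + 0 = 2 \left(-3\right) + 0 = -6 + 0 = -6$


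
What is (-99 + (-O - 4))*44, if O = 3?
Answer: -4664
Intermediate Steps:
(-99 + (-O - 4))*44 = (-99 + (-1*3 - 4))*44 = (-99 + (-3 - 4))*44 = (-99 - 7)*44 = -106*44 = -4664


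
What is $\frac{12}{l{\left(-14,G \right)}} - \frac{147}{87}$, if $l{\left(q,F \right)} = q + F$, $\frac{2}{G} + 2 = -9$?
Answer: $- \frac{956}{377} \approx -2.5358$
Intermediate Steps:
$G = - \frac{2}{11}$ ($G = \frac{2}{-2 - 9} = \frac{2}{-11} = 2 \left(- \frac{1}{11}\right) = - \frac{2}{11} \approx -0.18182$)
$l{\left(q,F \right)} = F + q$
$\frac{12}{l{\left(-14,G \right)}} - \frac{147}{87} = \frac{12}{- \frac{2}{11} - 14} - \frac{147}{87} = \frac{12}{- \frac{156}{11}} - \frac{49}{29} = 12 \left(- \frac{11}{156}\right) - \frac{49}{29} = - \frac{11}{13} - \frac{49}{29} = - \frac{956}{377}$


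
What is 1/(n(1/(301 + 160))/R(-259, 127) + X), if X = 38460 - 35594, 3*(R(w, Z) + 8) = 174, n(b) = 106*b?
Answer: 11525/33030703 ≈ 0.00034892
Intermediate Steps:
R(w, Z) = 50 (R(w, Z) = -8 + (⅓)*174 = -8 + 58 = 50)
X = 2866
1/(n(1/(301 + 160))/R(-259, 127) + X) = 1/((106/(301 + 160))/50 + 2866) = 1/((106/461)*(1/50) + 2866) = 1/(53/11525 + 2866) = 1/(33030703/11525) = 11525/33030703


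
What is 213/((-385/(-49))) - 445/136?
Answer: 178301/7480 ≈ 23.837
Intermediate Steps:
213/((-385/(-49))) - 445/136 = 213/((-385*(-1/49))) - 445*1/136 = 213/(55/7) - 445/136 = 213*(7/55) - 445/136 = 1491/55 - 445/136 = 178301/7480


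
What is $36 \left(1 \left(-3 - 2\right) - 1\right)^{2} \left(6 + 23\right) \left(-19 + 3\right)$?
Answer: $-601344$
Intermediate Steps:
$36 \left(1 \left(-3 - 2\right) - 1\right)^{2} \left(6 + 23\right) \left(-19 + 3\right) = 36 \left(1 \left(-5\right) - 1\right)^{2} \cdot 29 \left(-16\right) = 36 \left(-5 - 1\right)^{2} \left(-464\right) = 36 \left(-6\right)^{2} \left(-464\right) = 36 \cdot 36 \left(-464\right) = 1296 \left(-464\right) = -601344$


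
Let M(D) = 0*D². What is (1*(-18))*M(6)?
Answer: 0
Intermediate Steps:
M(D) = 0
(1*(-18))*M(6) = (1*(-18))*0 = -18*0 = 0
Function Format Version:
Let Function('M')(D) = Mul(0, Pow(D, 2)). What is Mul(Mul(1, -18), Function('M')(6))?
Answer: 0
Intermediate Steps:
Function('M')(D) = 0
Mul(Mul(1, -18), Function('M')(6)) = Mul(Mul(1, -18), 0) = Mul(-18, 0) = 0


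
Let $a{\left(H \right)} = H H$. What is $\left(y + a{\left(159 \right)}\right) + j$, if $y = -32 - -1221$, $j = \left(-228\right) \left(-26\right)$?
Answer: $32398$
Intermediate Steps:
$j = 5928$
$a{\left(H \right)} = H^{2}$
$y = 1189$ ($y = -32 + 1221 = 1189$)
$\left(y + a{\left(159 \right)}\right) + j = \left(1189 + 159^{2}\right) + 5928 = \left(1189 + 25281\right) + 5928 = 26470 + 5928 = 32398$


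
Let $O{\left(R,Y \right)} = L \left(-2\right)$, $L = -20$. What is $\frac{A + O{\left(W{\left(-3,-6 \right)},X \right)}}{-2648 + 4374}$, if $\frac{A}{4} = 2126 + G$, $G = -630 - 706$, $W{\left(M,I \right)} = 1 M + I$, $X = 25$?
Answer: $\frac{1600}{863} \approx 1.854$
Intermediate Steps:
$W{\left(M,I \right)} = I + M$ ($W{\left(M,I \right)} = M + I = I + M$)
$G = -1336$
$A = 3160$ ($A = 4 \left(2126 - 1336\right) = 4 \cdot 790 = 3160$)
$O{\left(R,Y \right)} = 40$ ($O{\left(R,Y \right)} = \left(-20\right) \left(-2\right) = 40$)
$\frac{A + O{\left(W{\left(-3,-6 \right)},X \right)}}{-2648 + 4374} = \frac{3160 + 40}{-2648 + 4374} = \frac{3200}{1726} = 3200 \cdot \frac{1}{1726} = \frac{1600}{863}$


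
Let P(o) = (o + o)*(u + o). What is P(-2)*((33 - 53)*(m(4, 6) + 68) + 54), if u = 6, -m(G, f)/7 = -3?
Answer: 27616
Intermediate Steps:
m(G, f) = 21 (m(G, f) = -7*(-3) = 21)
P(o) = 2*o*(6 + o) (P(o) = (o + o)*(6 + o) = (2*o)*(6 + o) = 2*o*(6 + o))
P(-2)*((33 - 53)*(m(4, 6) + 68) + 54) = (2*(-2)*(6 - 2))*((33 - 53)*(21 + 68) + 54) = (2*(-2)*4)*(-20*89 + 54) = -16*(-1780 + 54) = -16*(-1726) = 27616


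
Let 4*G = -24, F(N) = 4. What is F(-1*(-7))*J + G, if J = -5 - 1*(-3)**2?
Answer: -62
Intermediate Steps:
G = -6 (G = (1/4)*(-24) = -6)
J = -14 (J = -5 - 1*9 = -5 - 9 = -14)
F(-1*(-7))*J + G = 4*(-14) - 6 = -56 - 6 = -62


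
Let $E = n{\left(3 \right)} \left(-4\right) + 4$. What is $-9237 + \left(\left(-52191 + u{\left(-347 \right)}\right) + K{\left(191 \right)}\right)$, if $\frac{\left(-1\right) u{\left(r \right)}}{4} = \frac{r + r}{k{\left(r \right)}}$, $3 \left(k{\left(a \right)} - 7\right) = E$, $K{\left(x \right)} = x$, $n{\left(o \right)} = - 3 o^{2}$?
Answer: $- \frac{8136193}{133} \approx -61174.0$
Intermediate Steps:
$E = 112$ ($E = - 3 \cdot 3^{2} \left(-4\right) + 4 = \left(-3\right) 9 \left(-4\right) + 4 = \left(-27\right) \left(-4\right) + 4 = 108 + 4 = 112$)
$k{\left(a \right)} = \frac{133}{3}$ ($k{\left(a \right)} = 7 + \frac{1}{3} \cdot 112 = 7 + \frac{112}{3} = \frac{133}{3}$)
$u{\left(r \right)} = - \frac{24 r}{133}$ ($u{\left(r \right)} = - 4 \frac{r + r}{\frac{133}{3}} = - 4 \cdot 2 r \frac{3}{133} = - 4 \frac{6 r}{133} = - \frac{24 r}{133}$)
$-9237 + \left(\left(-52191 + u{\left(-347 \right)}\right) + K{\left(191 \right)}\right) = -9237 + \left(\left(-52191 - - \frac{8328}{133}\right) + 191\right) = -9237 + \left(\left(-52191 + \frac{8328}{133}\right) + 191\right) = -9237 + \left(- \frac{6933075}{133} + 191\right) = -9237 - \frac{6907672}{133} = - \frac{8136193}{133}$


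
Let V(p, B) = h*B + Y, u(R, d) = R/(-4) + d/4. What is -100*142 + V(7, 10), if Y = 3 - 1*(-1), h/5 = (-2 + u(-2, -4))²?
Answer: -27767/2 ≈ -13884.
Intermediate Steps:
u(R, d) = -R/4 + d/4 (u(R, d) = R*(-¼) + d*(¼) = -R/4 + d/4)
h = 125/4 (h = 5*(-2 + (-¼*(-2) + (¼)*(-4)))² = 5*(-2 + (½ - 1))² = 5*(-2 - ½)² = 5*(-5/2)² = 5*(25/4) = 125/4 ≈ 31.250)
Y = 4 (Y = 3 + 1 = 4)
V(p, B) = 4 + 125*B/4 (V(p, B) = 125*B/4 + 4 = 4 + 125*B/4)
-100*142 + V(7, 10) = -100*142 + (4 + (125/4)*10) = -14200 + (4 + 625/2) = -14200 + 633/2 = -27767/2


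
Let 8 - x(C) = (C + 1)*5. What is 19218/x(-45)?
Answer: 3203/38 ≈ 84.289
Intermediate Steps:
x(C) = 3 - 5*C (x(C) = 8 - (C + 1)*5 = 8 - (1 + C)*5 = 8 - (5 + 5*C) = 8 + (-5 - 5*C) = 3 - 5*C)
19218/x(-45) = 19218/(3 - 5*(-45)) = 19218/(3 + 225) = 19218/228 = 19218*(1/228) = 3203/38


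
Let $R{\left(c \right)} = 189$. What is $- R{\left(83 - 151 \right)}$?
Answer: $-189$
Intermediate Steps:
$- R{\left(83 - 151 \right)} = \left(-1\right) 189 = -189$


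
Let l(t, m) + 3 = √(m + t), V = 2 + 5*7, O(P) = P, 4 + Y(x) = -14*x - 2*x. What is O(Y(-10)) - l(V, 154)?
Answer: 159 - √191 ≈ 145.18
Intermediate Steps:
Y(x) = -4 - 16*x (Y(x) = -4 + (-14*x - 2*x) = -4 - 16*x)
V = 37 (V = 2 + 35 = 37)
l(t, m) = -3 + √(m + t)
O(Y(-10)) - l(V, 154) = (-4 - 16*(-10)) - (-3 + √(154 + 37)) = (-4 + 160) - (-3 + √191) = 156 + (3 - √191) = 159 - √191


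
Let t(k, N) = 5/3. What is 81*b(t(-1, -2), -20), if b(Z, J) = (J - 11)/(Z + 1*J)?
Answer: 7533/55 ≈ 136.96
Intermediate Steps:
t(k, N) = 5/3 (t(k, N) = 5*(⅓) = 5/3)
b(Z, J) = (-11 + J)/(J + Z) (b(Z, J) = (-11 + J)/(Z + J) = (-11 + J)/(J + Z))
81*b(t(-1, -2), -20) = 81*((-11 - 20)/(-20 + 5/3)) = 81*(-31/(-55/3)) = 81*(-3/55*(-31)) = 81*(93/55) = 7533/55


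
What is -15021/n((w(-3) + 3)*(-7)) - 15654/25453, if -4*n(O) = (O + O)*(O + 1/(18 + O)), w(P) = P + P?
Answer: 4925356689/73050110 ≈ 67.424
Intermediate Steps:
w(P) = 2*P
n(O) = -O*(O + 1/(18 + O))/2 (n(O) = -(O + O)*(O + 1/(18 + O))/4 = -2*O*(O + 1/(18 + O))/4 = -O*(O + 1/(18 + O))/2)
-15021/n((w(-3) + 3)*(-7)) - 15654/25453 = -15021*(36 + 2*((2*(-3) + 3)*(-7)))/(7*(2*(-3) + 3)*(1 + ((2*(-3) + 3)*(-7))**2 + 18*((2*(-3) + 3)*(-7)))) - 15654/25453 = -15021*(36 + 2*((-6 + 3)*(-7)))/(7*(-6 + 3)*(1 + ((-6 + 3)*(-7))**2 + 18*((-6 + 3)*(-7)))) - 15654*1/25453 = -15021*(-(36 + 2*(-3*(-7)))/(21*(1 + (-3*(-7))**2 + 18*(-3*(-7))))) - 15654/25453 = -15021*(-(36 + 2*21)/(21*(1 + 21**2 + 18*21))) - 15654/25453 = -15021*(-(36 + 42)/(21*(1 + 441 + 378))) - 15654/25453 = -15021/((-1*21*820/78)) - 15654/25453 = -15021/((-1*21*1/78*820)) - 15654/25453 = -15021/(-2870/13) - 15654/25453 = -15021*(-13/2870) - 15654/25453 = 195273/2870 - 15654/25453 = 4925356689/73050110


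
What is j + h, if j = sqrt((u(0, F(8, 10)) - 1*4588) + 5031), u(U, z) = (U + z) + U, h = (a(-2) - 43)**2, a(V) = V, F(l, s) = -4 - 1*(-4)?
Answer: 2025 + sqrt(443) ≈ 2046.0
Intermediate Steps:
F(l, s) = 0 (F(l, s) = -4 + 4 = 0)
h = 2025 (h = (-2 - 43)**2 = (-45)**2 = 2025)
u(U, z) = z + 2*U
j = sqrt(443) (j = sqrt(((0 + 2*0) - 1*4588) + 5031) = sqrt(((0 + 0) - 4588) + 5031) = sqrt((0 - 4588) + 5031) = sqrt(-4588 + 5031) = sqrt(443) ≈ 21.048)
j + h = sqrt(443) + 2025 = 2025 + sqrt(443)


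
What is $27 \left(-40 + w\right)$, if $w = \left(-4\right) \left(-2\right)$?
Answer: $-864$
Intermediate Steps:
$w = 8$
$27 \left(-40 + w\right) = 27 \left(-40 + 8\right) = 27 \left(-32\right) = -864$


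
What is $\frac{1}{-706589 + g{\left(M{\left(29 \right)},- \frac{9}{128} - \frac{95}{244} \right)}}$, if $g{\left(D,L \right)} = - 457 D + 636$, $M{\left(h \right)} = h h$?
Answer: $- \frac{1}{1090290} \approx -9.1719 \cdot 10^{-7}$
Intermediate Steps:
$M{\left(h \right)} = h^{2}$
$g{\left(D,L \right)} = 636 - 457 D$
$\frac{1}{-706589 + g{\left(M{\left(29 \right)},- \frac{9}{128} - \frac{95}{244} \right)}} = \frac{1}{-706589 + \left(636 - 457 \cdot 29^{2}\right)} = \frac{1}{-706589 + \left(636 - 384337\right)} = \frac{1}{-706589 - 383701} = \frac{1}{-1090290} = - \frac{1}{1090290}$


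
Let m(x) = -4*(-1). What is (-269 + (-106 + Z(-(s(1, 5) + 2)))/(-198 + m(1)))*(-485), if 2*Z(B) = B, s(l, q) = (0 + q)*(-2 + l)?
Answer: 520815/4 ≈ 1.3020e+5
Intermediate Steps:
m(x) = 4
s(l, q) = q*(-2 + l)
Z(B) = B/2
(-269 + (-106 + Z(-(s(1, 5) + 2)))/(-198 + m(1)))*(-485) = (-269 + (-106 + (-(5*(-2 + 1) + 2))/2)/(-198 + 4))*(-485) = (-269 + (-106 + (-(5*(-1) + 2))/2)/(-194))*(-485) = (-269 + (-106 + (-(-5 + 2))/2)*(-1/194))*(-485) = (-269 + (-106 + (-1*(-3))/2)*(-1/194))*(-485) = (-269 + (-106 + (1/2)*3)*(-1/194))*(-485) = (-269 + (-106 + 3/2)*(-1/194))*(-485) = (-269 - 209/2*(-1/194))*(-485) = (-269 + 209/388)*(-485) = -104163/388*(-485) = 520815/4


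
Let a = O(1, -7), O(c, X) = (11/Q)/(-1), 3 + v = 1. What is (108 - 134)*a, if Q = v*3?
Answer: -143/3 ≈ -47.667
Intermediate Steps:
v = -2 (v = -3 + 1 = -2)
Q = -6 (Q = -2*3 = -6)
O(c, X) = 11/6 (O(c, X) = (11/(-6))/(-1) = (11*(-⅙))*(-1) = -11/6*(-1) = 11/6)
a = 11/6 ≈ 1.8333
(108 - 134)*a = (108 - 134)*(11/6) = -26*11/6 = -143/3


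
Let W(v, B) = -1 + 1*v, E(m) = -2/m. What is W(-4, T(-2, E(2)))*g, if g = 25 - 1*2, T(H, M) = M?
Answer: -115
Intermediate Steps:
W(v, B) = -1 + v
g = 23 (g = 25 - 2 = 23)
W(-4, T(-2, E(2)))*g = (-1 - 4)*23 = -5*23 = -115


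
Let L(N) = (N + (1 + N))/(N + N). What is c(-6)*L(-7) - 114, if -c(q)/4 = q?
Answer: -642/7 ≈ -91.714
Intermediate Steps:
c(q) = -4*q
L(N) = (1 + 2*N)/(2*N) (L(N) = (1 + 2*N)/((2*N)) = (1 + 2*N)*(1/(2*N)) = (1 + 2*N)/(2*N))
c(-6)*L(-7) - 114 = (-4*(-6))*((½ - 7)/(-7)) - 114 = 24*(-⅐*(-13/2)) - 114 = 24*(13/14) - 114 = 156/7 - 114 = -642/7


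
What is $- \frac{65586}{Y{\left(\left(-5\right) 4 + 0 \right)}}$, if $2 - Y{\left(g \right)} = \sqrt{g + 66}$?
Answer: $\frac{21862}{7} + \frac{10931 \sqrt{46}}{7} \approx 13714.0$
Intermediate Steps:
$Y{\left(g \right)} = 2 - \sqrt{66 + g}$ ($Y{\left(g \right)} = 2 - \sqrt{g + 66} = 2 - \sqrt{66 + g}$)
$- \frac{65586}{Y{\left(\left(-5\right) 4 + 0 \right)}} = - \frac{65586}{2 - \sqrt{66 + \left(\left(-5\right) 4 + 0\right)}} = - \frac{65586}{2 - \sqrt{66 + \left(-20 + 0\right)}} = - \frac{65586}{2 - \sqrt{66 - 20}} = - \frac{65586}{2 - \sqrt{46}}$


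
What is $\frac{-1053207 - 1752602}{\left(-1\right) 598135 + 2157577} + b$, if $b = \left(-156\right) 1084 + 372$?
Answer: $- \frac{263130573353}{1559442} \approx -1.6873 \cdot 10^{5}$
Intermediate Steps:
$b = -168732$ ($b = -169104 + 372 = -168732$)
$\frac{-1053207 - 1752602}{\left(-1\right) 598135 + 2157577} + b = \frac{-1053207 - 1752602}{\left(-1\right) 598135 + 2157577} - 168732 = - \frac{2805809}{-598135 + 2157577} - 168732 = - \frac{2805809}{1559442} - 168732 = - \frac{263130573353}{1559442}$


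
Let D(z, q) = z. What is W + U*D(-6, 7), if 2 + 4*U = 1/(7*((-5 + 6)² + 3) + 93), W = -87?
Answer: -20331/242 ≈ -84.012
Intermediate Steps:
U = -241/484 (U = -½ + 1/(4*(7*((-5 + 6)² + 3) + 93)) = -½ + 1/(4*(7*(1² + 3) + 93)) = -½ + 1/(4*(7*(1 + 3) + 93)) = -½ + 1/(4*(7*4 + 93)) = -½ + 1/(4*(28 + 93)) = -½ + (¼)/121 = -½ + (¼)*(1/121) = -½ + 1/484 = -241/484 ≈ -0.49793)
W + U*D(-6, 7) = -87 - 241/484*(-6) = -87 + 723/242 = -20331/242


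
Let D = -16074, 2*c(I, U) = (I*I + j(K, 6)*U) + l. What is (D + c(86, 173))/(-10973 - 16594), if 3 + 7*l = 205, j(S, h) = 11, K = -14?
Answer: 17749/42882 ≈ 0.41390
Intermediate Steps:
l = 202/7 (l = -3/7 + (⅐)*205 = -3/7 + 205/7 = 202/7 ≈ 28.857)
c(I, U) = 101/7 + I²/2 + 11*U/2 (c(I, U) = ((I*I + 11*U) + 202/7)/2 = ((I² + 11*U) + 202/7)/2 = (202/7 + I² + 11*U)/2 = 101/7 + I²/2 + 11*U/2)
(D + c(86, 173))/(-10973 - 16594) = (-16074 + (101/7 + (½)*86² + (11/2)*173))/(-10973 - 16594) = (-16074 + (101/7 + (½)*7396 + 1903/2))/(-27567) = (-16074 + (101/7 + 3698 + 1903/2))*(-1/27567) = (-16074 + 65295/14)*(-1/27567) = -159741/14*(-1/27567) = 17749/42882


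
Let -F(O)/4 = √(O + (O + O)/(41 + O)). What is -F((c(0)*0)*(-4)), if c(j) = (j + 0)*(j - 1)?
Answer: 0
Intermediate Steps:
c(j) = j*(-1 + j)
F(O) = -4*√(O + 2*O/(41 + O)) (F(O) = -4*√(O + (O + O)/(41 + O)) = -4*√(O + (2*O)/(41 + O)) = -4*√(O + 2*O/(41 + O)))
-F((c(0)*0)*(-4)) = -(-4)*√((((0*(-1 + 0))*0)*(-4))*(43 + ((0*(-1 + 0))*0)*(-4))/(41 + ((0*(-1 + 0))*0)*(-4))) = -(-4)*√((((0*(-1))*0)*(-4))*(43 + ((0*(-1))*0)*(-4))/(41 + ((0*(-1))*0)*(-4))) = -(-4)*√(((0*0)*(-4))*(43 + (0*0)*(-4))/(41 + (0*0)*(-4))) = -(-4)*√((0*(-4))*(43 + 0*(-4))/(41 + 0*(-4))) = -(-4)*√(0*(43 + 0)/(41 + 0)) = -(-4)*√(0*43/41) = -(-4)*√(0*(1/41)*43) = -(-4)*√0 = -(-4)*0 = -1*0 = 0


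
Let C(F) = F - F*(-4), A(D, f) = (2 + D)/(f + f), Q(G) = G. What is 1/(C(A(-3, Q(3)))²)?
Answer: 36/25 ≈ 1.4400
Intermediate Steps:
A(D, f) = (2 + D)/(2*f) (A(D, f) = (2 + D)/((2*f)) = (2 + D)*(1/(2*f)) = (2 + D)/(2*f))
C(F) = 5*F (C(F) = F - (-4)*F = F + 4*F = 5*F)
1/(C(A(-3, Q(3)))²) = 1/((5*((½)*(2 - 3)/3))²) = 1/((5*((½)*(⅓)*(-1)))²) = 1/((5*(-⅙))²) = 1/((-⅚)²) = 1/(25/36) = 36/25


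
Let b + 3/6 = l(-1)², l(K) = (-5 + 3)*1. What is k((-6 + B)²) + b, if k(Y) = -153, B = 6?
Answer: -299/2 ≈ -149.50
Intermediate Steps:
l(K) = -2 (l(K) = -2*1 = -2)
b = 7/2 (b = -½ + (-2)² = -½ + 4 = 7/2 ≈ 3.5000)
k((-6 + B)²) + b = -153 + 7/2 = -299/2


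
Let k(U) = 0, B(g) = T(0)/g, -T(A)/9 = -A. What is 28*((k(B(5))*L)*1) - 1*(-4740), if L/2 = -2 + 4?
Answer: 4740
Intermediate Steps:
T(A) = 9*A (T(A) = -(-9)*A = 9*A)
B(g) = 0 (B(g) = (9*0)/g = 0/g = 0)
L = 4 (L = 2*(-2 + 4) = 2*2 = 4)
28*((k(B(5))*L)*1) - 1*(-4740) = 28*((0*4)*1) - 1*(-4740) = 28*(0*1) + 4740 = 28*0 + 4740 = 0 + 4740 = 4740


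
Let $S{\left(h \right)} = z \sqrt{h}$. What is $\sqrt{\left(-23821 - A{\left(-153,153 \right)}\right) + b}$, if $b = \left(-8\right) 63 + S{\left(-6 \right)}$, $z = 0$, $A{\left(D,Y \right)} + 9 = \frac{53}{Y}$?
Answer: $\frac{i \sqrt{63246817}}{51} \approx 155.94 i$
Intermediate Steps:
$A{\left(D,Y \right)} = -9 + \frac{53}{Y}$
$S{\left(h \right)} = 0$ ($S{\left(h \right)} = 0 \sqrt{h} = 0$)
$b = -504$ ($b = \left(-8\right) 63 + 0 = -504 + 0 = -504$)
$\sqrt{\left(-23821 - A{\left(-153,153 \right)}\right) + b} = \sqrt{\left(-23821 - \left(-9 + \frac{53}{153}\right)\right) - 504} = \sqrt{\left(-23821 - - \frac{1324}{153}\right) - 504} = \sqrt{\left(-23821 + \frac{1324}{153}\right) - 504} = \sqrt{- \frac{3643289}{153} - 504} = \sqrt{- \frac{3720401}{153}} = \frac{i \sqrt{63246817}}{51}$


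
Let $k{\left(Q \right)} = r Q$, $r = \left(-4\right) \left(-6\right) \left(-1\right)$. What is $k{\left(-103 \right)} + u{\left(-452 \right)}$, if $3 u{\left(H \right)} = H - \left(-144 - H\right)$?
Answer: $\frac{6656}{3} \approx 2218.7$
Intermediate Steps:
$r = -24$ ($r = 24 \left(-1\right) = -24$)
$u{\left(H \right)} = 48 + \frac{2 H}{3}$ ($u{\left(H \right)} = \frac{H - \left(-144 - H\right)}{3} = \frac{H + \left(144 + H\right)}{3} = \frac{144 + 2 H}{3} = 48 + \frac{2 H}{3}$)
$k{\left(Q \right)} = - 24 Q$
$k{\left(-103 \right)} + u{\left(-452 \right)} = \left(-24\right) \left(-103\right) + \left(48 + \frac{2}{3} \left(-452\right)\right) = 2472 + \left(48 - \frac{904}{3}\right) = 2472 - \frac{760}{3} = \frac{6656}{3}$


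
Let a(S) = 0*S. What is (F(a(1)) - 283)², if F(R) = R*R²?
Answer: 80089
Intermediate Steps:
a(S) = 0
F(R) = R³
(F(a(1)) - 283)² = (0³ - 283)² = (0 - 283)² = (-283)² = 80089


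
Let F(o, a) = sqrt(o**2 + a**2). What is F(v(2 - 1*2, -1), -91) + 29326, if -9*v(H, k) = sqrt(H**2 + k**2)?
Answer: 29326 + sqrt(670762)/9 ≈ 29417.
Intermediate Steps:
v(H, k) = -sqrt(H**2 + k**2)/9
F(o, a) = sqrt(a**2 + o**2)
F(v(2 - 1*2, -1), -91) + 29326 = sqrt((-91)**2 + (-sqrt((2 - 1*2)**2 + (-1)**2)/9)**2) + 29326 = sqrt(8281 + (-sqrt((2 - 2)**2 + 1)/9)**2) + 29326 = sqrt(8281 + (-sqrt(0**2 + 1)/9)**2) + 29326 = sqrt(8281 + (-sqrt(0 + 1)/9)**2) + 29326 = sqrt(8281 + (-sqrt(1)/9)**2) + 29326 = sqrt(8281 + (-1/9*1)**2) + 29326 = sqrt(8281 + (-1/9)**2) + 29326 = sqrt(8281 + 1/81) + 29326 = sqrt(670762/81) + 29326 = sqrt(670762)/9 + 29326 = 29326 + sqrt(670762)/9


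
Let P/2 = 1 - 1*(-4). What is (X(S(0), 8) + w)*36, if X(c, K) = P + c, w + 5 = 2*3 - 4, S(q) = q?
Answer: 252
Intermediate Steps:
w = -3 (w = -5 + (2*3 - 4) = -5 + (6 - 4) = -5 + 2 = -3)
P = 10 (P = 2*(1 - 1*(-4)) = 2*(1 + 4) = 2*5 = 10)
X(c, K) = 10 + c
(X(S(0), 8) + w)*36 = ((10 + 0) - 3)*36 = (10 - 3)*36 = 7*36 = 252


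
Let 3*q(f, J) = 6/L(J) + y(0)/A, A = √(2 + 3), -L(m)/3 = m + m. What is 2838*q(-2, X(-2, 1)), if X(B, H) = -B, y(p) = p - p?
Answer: -473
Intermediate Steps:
L(m) = -6*m (L(m) = -3*(m + m) = -6*m)
y(p) = 0
A = √5 ≈ 2.2361
q(f, J) = -1/(3*J) (q(f, J) = (6/((-6*J)) + 0/(√5))/3 = (6*(-1/(6*J)) + 0*(√5/5))/3 = (-1/J + 0)/3 = (-1/J)/3 = -1/(3*J))
2838*q(-2, X(-2, 1)) = 2838*(-1/(3*((-1*(-2))))) = 2838*(-⅓/2) = 2838*(-⅓*½) = 2838*(-⅙) = -473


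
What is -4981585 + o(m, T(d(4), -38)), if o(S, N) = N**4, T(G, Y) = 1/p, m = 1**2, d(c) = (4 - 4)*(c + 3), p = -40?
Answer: -12752857599999/2560000 ≈ -4.9816e+6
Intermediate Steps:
d(c) = 0 (d(c) = 0*(3 + c) = 0)
m = 1
T(G, Y) = -1/40 (T(G, Y) = 1/(-40) = -1/40)
-4981585 + o(m, T(d(4), -38)) = -4981585 + (-1/40)**4 = -4981585 + 1/2560000 = -12752857599999/2560000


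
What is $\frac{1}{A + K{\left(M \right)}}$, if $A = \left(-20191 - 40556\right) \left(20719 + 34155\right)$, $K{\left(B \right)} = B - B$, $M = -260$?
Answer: $- \frac{1}{3333430878} \approx -2.9999 \cdot 10^{-10}$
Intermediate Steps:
$K{\left(B \right)} = 0$
$A = -3333430878$ ($A = \left(-60747\right) 54874 = -3333430878$)
$\frac{1}{A + K{\left(M \right)}} = \frac{1}{-3333430878 + 0} = \frac{1}{-3333430878} = - \frac{1}{3333430878}$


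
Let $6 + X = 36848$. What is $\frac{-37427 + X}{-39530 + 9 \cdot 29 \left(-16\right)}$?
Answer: $\frac{45}{3362} \approx 0.013385$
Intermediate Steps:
$X = 36842$ ($X = -6 + 36848 = 36842$)
$\frac{-37427 + X}{-39530 + 9 \cdot 29 \left(-16\right)} = \frac{-37427 + 36842}{-39530 + 9 \cdot 29 \left(-16\right)} = - \frac{585}{-39530 + 261 \left(-16\right)} = - \frac{585}{-39530 - 4176} = - \frac{585}{-43706} = \left(-585\right) \left(- \frac{1}{43706}\right) = \frac{45}{3362}$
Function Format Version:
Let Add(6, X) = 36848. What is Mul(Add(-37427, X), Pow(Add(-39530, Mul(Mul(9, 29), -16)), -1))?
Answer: Rational(45, 3362) ≈ 0.013385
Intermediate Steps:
X = 36842 (X = Add(-6, 36848) = 36842)
Mul(Add(-37427, X), Pow(Add(-39530, Mul(Mul(9, 29), -16)), -1)) = Mul(Add(-37427, 36842), Pow(Add(-39530, Mul(Mul(9, 29), -16)), -1)) = Mul(-585, Pow(Add(-39530, Mul(261, -16)), -1)) = Mul(-585, Pow(Add(-39530, -4176), -1)) = Mul(-585, Pow(-43706, -1)) = Mul(-585, Rational(-1, 43706)) = Rational(45, 3362)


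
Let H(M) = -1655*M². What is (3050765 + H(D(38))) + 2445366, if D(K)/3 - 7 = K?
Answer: -24666244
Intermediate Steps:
D(K) = 21 + 3*K
(3050765 + H(D(38))) + 2445366 = (3050765 - 1655*(21 + 3*38)²) + 2445366 = (3050765 - 1655*(21 + 114)²) + 2445366 = (3050765 - 1655*135²) + 2445366 = (3050765 - 1655*18225) + 2445366 = (3050765 - 30162375) + 2445366 = -27111610 + 2445366 = -24666244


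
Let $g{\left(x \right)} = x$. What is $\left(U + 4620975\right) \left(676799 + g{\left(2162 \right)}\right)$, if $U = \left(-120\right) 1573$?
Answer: $3009301128615$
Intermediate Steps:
$U = -188760$
$\left(U + 4620975\right) \left(676799 + g{\left(2162 \right)}\right) = \left(-188760 + 4620975\right) \left(676799 + 2162\right) = 4432215 \cdot 678961 = 3009301128615$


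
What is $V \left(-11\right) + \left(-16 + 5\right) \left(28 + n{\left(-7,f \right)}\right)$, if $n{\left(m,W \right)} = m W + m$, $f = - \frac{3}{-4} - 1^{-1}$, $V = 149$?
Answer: $- \frac{7557}{4} \approx -1889.3$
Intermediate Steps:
$f = - \frac{1}{4}$ ($f = \left(-3\right) \left(- \frac{1}{4}\right) - 1 = \frac{3}{4} - 1 = - \frac{1}{4} \approx -0.25$)
$n{\left(m,W \right)} = m + W m$ ($n{\left(m,W \right)} = W m + m = m + W m$)
$V \left(-11\right) + \left(-16 + 5\right) \left(28 + n{\left(-7,f \right)}\right) = 149 \left(-11\right) + \left(-16 + 5\right) \left(28 - 7 \left(1 - \frac{1}{4}\right)\right) = -1639 - 11 \left(28 - \frac{21}{4}\right) = -1639 - \frac{1001}{4} = - \frac{7557}{4}$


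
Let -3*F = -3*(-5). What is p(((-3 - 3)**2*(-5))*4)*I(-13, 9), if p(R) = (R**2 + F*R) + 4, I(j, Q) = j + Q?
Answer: -2088016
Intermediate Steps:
F = -5 (F = -(-1)*(-5) = -1/3*15 = -5)
I(j, Q) = Q + j
p(R) = 4 + R**2 - 5*R (p(R) = (R**2 - 5*R) + 4 = 4 + R**2 - 5*R)
p(((-3 - 3)**2*(-5))*4)*I(-13, 9) = (4 + (((-3 - 3)**2*(-5))*4)**2 - 5*(-3 - 3)**2*(-5)*4)*(9 - 13) = (4 + (((-6)**2*(-5))*4)**2 - 5*(-6)**2*(-5)*4)*(-4) = (4 + ((36*(-5))*4)**2 - 5*36*(-5)*4)*(-4) = (4 + (-180*4)**2 - (-900)*4)*(-4) = (4 + (-720)**2 - 5*(-720))*(-4) = (4 + 518400 + 3600)*(-4) = 522004*(-4) = -2088016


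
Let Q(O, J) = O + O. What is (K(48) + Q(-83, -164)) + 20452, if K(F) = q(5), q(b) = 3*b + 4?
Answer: 20305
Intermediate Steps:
q(b) = 4 + 3*b
Q(O, J) = 2*O
K(F) = 19 (K(F) = 4 + 3*5 = 4 + 15 = 19)
(K(48) + Q(-83, -164)) + 20452 = (19 + 2*(-83)) + 20452 = (19 - 166) + 20452 = -147 + 20452 = 20305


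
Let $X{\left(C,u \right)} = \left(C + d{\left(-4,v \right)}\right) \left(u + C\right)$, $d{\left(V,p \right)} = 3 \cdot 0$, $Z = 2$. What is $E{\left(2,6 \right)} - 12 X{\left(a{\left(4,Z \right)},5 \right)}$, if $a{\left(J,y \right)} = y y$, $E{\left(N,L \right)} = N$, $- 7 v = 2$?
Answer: $-430$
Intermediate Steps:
$v = - \frac{2}{7}$ ($v = \left(- \frac{1}{7}\right) 2 = - \frac{2}{7} \approx -0.28571$)
$d{\left(V,p \right)} = 0$
$a{\left(J,y \right)} = y^{2}$
$X{\left(C,u \right)} = C \left(C + u\right)$ ($X{\left(C,u \right)} = \left(C + 0\right) \left(u + C\right) = C \left(C + u\right)$)
$E{\left(2,6 \right)} - 12 X{\left(a{\left(4,Z \right)},5 \right)} = 2 - 12 \cdot 2^{2} \left(2^{2} + 5\right) = 2 - 12 \cdot 4 \left(4 + 5\right) = 2 - 12 \cdot 4 \cdot 9 = 2 - 432 = -430$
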